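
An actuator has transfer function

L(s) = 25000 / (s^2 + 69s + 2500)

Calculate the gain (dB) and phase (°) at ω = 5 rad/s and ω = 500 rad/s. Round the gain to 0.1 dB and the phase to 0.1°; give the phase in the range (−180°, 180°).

ω = 5: 20.0 dB, -7.9°; ω = 500: -20.0 dB, -172.1°

At s = jω = j5:
quadratic: (j5)² + 69·j5 + 2500 = 2475 + j345 → |·| ≈ 2498.9, ∠ ≈ 7.94°
|L| = 25000 / 2498.9 ≈ 10.004
Gain = 20 log₁₀(10.004) ≈ 20.00 dB
∠L = 0.00° − 7.94° = -7.94°

At s = jω = j500:
quadratic: (j500)² + 69·j500 + 2500 = -247500 + j34500 → |·| ≈ 2.4989e+05, ∠ ≈ 172.06°
|L| = 25000 / 2.4989e+05 ≈ 0.10004
Gain = 20 log₁₀(0.10004) ≈ -20.00 dB
∠L = 0.00° − 172.06° = -172.06°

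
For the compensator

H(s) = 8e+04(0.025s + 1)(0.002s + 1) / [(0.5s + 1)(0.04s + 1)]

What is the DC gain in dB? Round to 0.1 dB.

98.1 dB

H(0) = 8e+04 · 1 / 1 = 80000
20 log₁₀(80000) ≈ 98.06 dB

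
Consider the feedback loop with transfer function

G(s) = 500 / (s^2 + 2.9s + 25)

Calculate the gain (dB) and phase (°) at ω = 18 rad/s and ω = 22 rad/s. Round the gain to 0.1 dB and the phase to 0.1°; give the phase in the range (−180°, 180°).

ω = 18: 4.3 dB, -170.1°; ω = 22: 0.7 dB, -172.1°

At s = jω = j18:
quadratic: (j18)² + 2.9·j18 + 25 = -299 + j52.2 → |·| ≈ 303.52, ∠ ≈ 170.10°
|G| = 500 / 303.52 ≈ 1.6473
Gain = 20 log₁₀(1.6473) ≈ 4.34 dB
∠G = 0.00° − 170.10° = -170.10°

At s = jω = j22:
quadratic: (j22)² + 2.9·j22 + 25 = -459 + j63.8 → |·| ≈ 463.41, ∠ ≈ 172.09°
|G| = 500 / 463.41 ≈ 1.079
Gain = 20 log₁₀(1.079) ≈ 0.66 dB
∠G = 0.00° − 172.09° = -172.09°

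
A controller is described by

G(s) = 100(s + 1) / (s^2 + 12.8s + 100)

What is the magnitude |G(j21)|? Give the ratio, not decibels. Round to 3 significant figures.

4.84

At s = jω = j21:
zero (s+1): 1 + j21 → |·| = √(1²+21²) = √442 ≈ 21.024, ∠ = arctan(21/1) ≈ 87.27°
quadratic: (j21)² + 12.8·j21 + 100 = -341 + j268.8 → |·| ≈ 434.21, ∠ ≈ 141.75°
|G| = 100 · 21.024 / 434.21 ≈ 4.8419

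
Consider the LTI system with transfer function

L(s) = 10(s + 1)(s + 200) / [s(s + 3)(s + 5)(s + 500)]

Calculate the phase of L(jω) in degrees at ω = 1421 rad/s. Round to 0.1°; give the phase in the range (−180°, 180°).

At s = jω = j1421:
zero (s+1): 1 + j1421 → |·| = √(1²+1421²) = √2019242 ≈ 1421, ∠ = arctan(1421/1) ≈ 89.96°
zero (s+200): 200 + j1421 → |·| = √(200²+1421²) = √2059241 ≈ 1435, ∠ = arctan(1421/200) ≈ 81.99°
pole (s+3): 3 + j1421 → |·| = √(3²+1421²) = √2019250 ≈ 1421, ∠ = arctan(1421/3) ≈ 89.88°
pole (s+5): 5 + j1421 → |·| = √(5²+1421²) = √2019266 ≈ 1421, ∠ = arctan(1421/5) ≈ 89.80°
pole (s+500): 500 + j1421 → |·| = √(500²+1421²) = √2269241 ≈ 1506.4, ∠ = arctan(1421/500) ≈ 70.61°
pole at origin: |s| = 1421, ∠ = 90.00° (in denominator)
∠L = 171.95° − 340.29° = -168.34°

-168.3°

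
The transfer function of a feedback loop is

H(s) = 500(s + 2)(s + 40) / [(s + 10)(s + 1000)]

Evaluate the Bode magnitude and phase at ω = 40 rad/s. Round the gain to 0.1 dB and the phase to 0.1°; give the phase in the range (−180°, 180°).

28.8 dB, 53.9°

At s = jω = j40:
zero (s+2): 2 + j40 → |·| = √(2²+40²) = √1604 ≈ 40.05, ∠ = arctan(40/2) ≈ 87.14°
zero (s+40): 40 + j40 → |·| = √(40²+40²) = √3200 ≈ 56.569, ∠ = arctan(40/40) ≈ 45.00°
pole (s+10): 10 + j40 → |·| = √(10²+40²) = √1700 ≈ 41.231, ∠ = arctan(40/10) ≈ 75.96°
pole (s+1000): 1000 + j40 → |·| = √(1000²+40²) = √1001600 ≈ 1000.8, ∠ = arctan(40/1000) ≈ 2.29°
|H| = 500 · 2265.6 / 41264 ≈ 27.453
Gain = 20 log₁₀(27.453) ≈ 28.77 dB
∠H = 132.14° − 78.25° = 53.89°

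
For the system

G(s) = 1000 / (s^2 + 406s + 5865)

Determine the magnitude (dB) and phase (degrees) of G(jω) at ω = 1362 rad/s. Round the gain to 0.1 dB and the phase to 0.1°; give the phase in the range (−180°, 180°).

Substitute s = j1362:
Numerator: 1000 = 1000 + j0
Denominator: (j1362)^2 + 406(j1362) + 5865 = -1849179 + j552972
|N| = √(1000² + 0²) ≈ 1000, ∠N ≈ 0.00°
|D| = √(1849179² + 552972²) ≈ 1.9301e+06, ∠D ≈ 163.35°
|G| = 1000 / 1.9301e+06 ≈ 0.00051811
Gain = 20 log₁₀(0.00051811) ≈ -65.71 dB
∠G = 0.00° − 163.35° = -163.35°

-65.7 dB, -163.4°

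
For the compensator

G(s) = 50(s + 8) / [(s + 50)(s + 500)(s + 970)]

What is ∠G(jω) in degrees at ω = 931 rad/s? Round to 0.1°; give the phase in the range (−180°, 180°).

At s = jω = j931:
zero (s+8): 8 + j931 → |·| = √(8²+931²) = √866825 ≈ 931.03, ∠ = arctan(931/8) ≈ 89.51°
pole (s+50): 50 + j931 → |·| = √(50²+931²) = √869261 ≈ 932.34, ∠ = arctan(931/50) ≈ 86.93°
pole (s+500): 500 + j931 → |·| = √(500²+931²) = √1116761 ≈ 1056.8, ∠ = arctan(931/500) ≈ 61.76°
pole (s+970): 970 + j931 → |·| = √(970²+931²) = √1807661 ≈ 1344.5, ∠ = arctan(931/970) ≈ 43.82°
∠G = 89.51° − 192.51° = -103.00°

-103.0°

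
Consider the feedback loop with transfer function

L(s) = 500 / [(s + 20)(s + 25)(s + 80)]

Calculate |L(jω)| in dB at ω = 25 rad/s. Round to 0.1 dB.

-45.6 dB

At s = jω = j25:
pole (s+20): 20 + j25 → |·| = √(20²+25²) = √1025 ≈ 32.016, ∠ = arctan(25/20) ≈ 51.34°
pole (s+25): 25 + j25 → |·| = √(25²+25²) = √1250 ≈ 35.355, ∠ = arctan(25/25) ≈ 45.00°
pole (s+80): 80 + j25 → |·| = √(80²+25²) = √7025 ≈ 83.815, ∠ = arctan(25/80) ≈ 17.35°
|L| = 500 / 94872 ≈ 0.0052703
Gain = 20 log₁₀(0.0052703) ≈ -45.56 dB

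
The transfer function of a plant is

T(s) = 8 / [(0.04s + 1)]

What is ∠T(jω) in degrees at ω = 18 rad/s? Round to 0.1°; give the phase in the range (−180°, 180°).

-35.8°

At ω = 18 rad/s:
pole (1 + j18·0.04) = 1 + j0.72 → |·| ≈ 1.2322, ∠ ≈ 35.75°
∠T = (0°) − (35.75°) = -35.75°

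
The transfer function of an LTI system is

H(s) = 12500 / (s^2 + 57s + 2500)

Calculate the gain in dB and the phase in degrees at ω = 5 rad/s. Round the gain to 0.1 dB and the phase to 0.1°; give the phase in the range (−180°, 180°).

14.0 dB, -6.6°

At s = jω = j5:
quadratic: (j5)² + 57·j5 + 2500 = 2475 + j285 → |·| ≈ 2491.4, ∠ ≈ 6.57°
|H| = 12500 / 2491.4 ≈ 5.0173
Gain = 20 log₁₀(5.0173) ≈ 14.01 dB
∠H = 0.00° − 6.57° = -6.57°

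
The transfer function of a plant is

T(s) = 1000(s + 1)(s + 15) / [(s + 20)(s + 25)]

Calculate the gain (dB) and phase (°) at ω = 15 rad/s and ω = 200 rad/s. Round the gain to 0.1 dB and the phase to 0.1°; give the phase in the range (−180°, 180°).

ω = 15: 52.8 dB, 63.4°; ω = 200: 59.9 dB, 8.3°

At s = jω = j15:
zero (s+1): 1 + j15 → |·| = √(1²+15²) = √226 ≈ 15.033, ∠ = arctan(15/1) ≈ 86.19°
zero (s+15): 15 + j15 → |·| = √(15²+15²) = √450 ≈ 21.213, ∠ = arctan(15/15) ≈ 45.00°
pole (s+20): 20 + j15 → |·| = √(20²+15²) = √625 ≈ 25, ∠ = arctan(15/20) ≈ 36.87°
pole (s+25): 25 + j15 → |·| = √(25²+15²) = √850 ≈ 29.155, ∠ = arctan(15/25) ≈ 30.96°
|T| = 1000 · 318.9 / 728.88 ≈ 437.52
Gain = 20 log₁₀(437.52) ≈ 52.82 dB
∠T = 131.19° − 67.83° = 63.36°

At s = jω = j200:
zero (s+1): 1 + j200 → |·| = √(1²+200²) = √40001 ≈ 200, ∠ = arctan(200/1) ≈ 89.71°
zero (s+15): 15 + j200 → |·| = √(15²+200²) = √40225 ≈ 200.56, ∠ = arctan(200/15) ≈ 85.71°
pole (s+20): 20 + j200 → |·| = √(20²+200²) = √40400 ≈ 201, ∠ = arctan(200/20) ≈ 84.29°
pole (s+25): 25 + j200 → |·| = √(25²+200²) = √40625 ≈ 201.56, ∠ = arctan(200/25) ≈ 82.87°
|T| = 1000 · 40112 / 40514 ≈ 990.08
Gain = 20 log₁₀(990.08) ≈ 59.91 dB
∠T = 175.42° − 167.16° = 8.26°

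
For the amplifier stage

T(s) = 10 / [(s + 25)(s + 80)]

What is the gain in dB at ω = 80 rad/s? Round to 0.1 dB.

At s = jω = j80:
pole (s+25): 25 + j80 → |·| = √(25²+80²) = √7025 ≈ 83.815, ∠ = arctan(80/25) ≈ 72.65°
pole (s+80): 80 + j80 → |·| = √(80²+80²) = √12800 ≈ 113.14, ∠ = arctan(80/80) ≈ 45.00°
|T| = 10 / 9482.8 ≈ 0.0010545
Gain = 20 log₁₀(0.0010545) ≈ -59.54 dB

-59.5 dB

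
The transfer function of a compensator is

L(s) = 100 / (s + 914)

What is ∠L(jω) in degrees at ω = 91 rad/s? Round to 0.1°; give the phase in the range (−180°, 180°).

At s = jω = j91:
pole (s+914): 914 + j91 → |·| = √(914²+91²) = √843677 ≈ 918.52, ∠ = arctan(91/914) ≈ 5.69°
∠L = 0.00° − 5.69° = -5.69°

-5.7°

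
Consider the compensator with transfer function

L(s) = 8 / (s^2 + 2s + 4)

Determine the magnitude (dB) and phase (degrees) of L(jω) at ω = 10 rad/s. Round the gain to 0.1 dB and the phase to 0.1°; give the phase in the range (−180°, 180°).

-21.8 dB, -168.2°

At s = jω = j10:
quadratic: (j10)² + 2·j10 + 4 = -96 + j20 → |·| ≈ 98.061, ∠ ≈ 168.23°
|L| = 8 / 98.061 ≈ 0.081582
Gain = 20 log₁₀(0.081582) ≈ -21.77 dB
∠L = 0.00° − 168.23° = -168.23°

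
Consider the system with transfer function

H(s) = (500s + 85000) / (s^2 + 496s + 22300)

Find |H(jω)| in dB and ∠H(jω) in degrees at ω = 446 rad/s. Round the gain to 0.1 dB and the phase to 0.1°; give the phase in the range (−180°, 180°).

Substitute s = j446:
Numerator: 500(j446) + 85000 = 85000 + j223000
Denominator: (j446)^2 + 496(j446) + 22300 = -176616 + j221216
|N| = √(85000² + 223000²) ≈ 2.3865e+05, ∠N ≈ 69.13°
|D| = √(176616² + 221216²) ≈ 2.8307e+05, ∠D ≈ 128.60°
|H| = 2.3865e+05 / 2.8307e+05 ≈ 0.84308
Gain = 20 log₁₀(0.84308) ≈ -1.48 dB
∠H = 69.13° − 128.60° = -59.47°

-1.5 dB, -59.5°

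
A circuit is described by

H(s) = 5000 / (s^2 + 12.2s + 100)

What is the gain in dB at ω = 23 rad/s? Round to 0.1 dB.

19.8 dB

At s = jω = j23:
quadratic: (j23)² + 12.2·j23 + 100 = -429 + j280.6 → |·| ≈ 512.62, ∠ ≈ 146.81°
|H| = 5000 / 512.62 ≈ 9.7538
Gain = 20 log₁₀(9.7538) ≈ 19.78 dB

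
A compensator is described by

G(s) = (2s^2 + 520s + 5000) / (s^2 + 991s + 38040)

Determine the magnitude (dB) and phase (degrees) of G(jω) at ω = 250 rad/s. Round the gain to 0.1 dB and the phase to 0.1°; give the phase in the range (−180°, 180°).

Substitute s = j250:
Numerator: 2(j250)^2 + 520(j250) + 5000 = -120000 + j130000
Denominator: (j250)^2 + 991(j250) + 38040 = -24460 + j247750
|N| = √(120000² + 130000²) ≈ 1.7692e+05, ∠N ≈ 132.71°
|D| = √(24460² + 247750²) ≈ 2.4895e+05, ∠D ≈ 95.64°
|G| = 1.7692e+05 / 2.4895e+05 ≈ 0.71066
Gain = 20 log₁₀(0.71066) ≈ -2.97 dB
∠G = 132.71° − 95.64° = 37.07°

-3.0 dB, 37.1°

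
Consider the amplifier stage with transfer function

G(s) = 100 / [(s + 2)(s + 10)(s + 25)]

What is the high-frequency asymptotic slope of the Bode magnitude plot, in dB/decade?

-60 dB/decade

Each pole contributes −20 dB/decade at high frequency; each zero contributes +20 dB/decade.
Net: 0 zero(s) − 3 pole(s) → -60 dB/decade.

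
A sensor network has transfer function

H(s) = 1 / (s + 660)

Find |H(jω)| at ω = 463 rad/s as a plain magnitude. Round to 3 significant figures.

0.00124

Substitute s = j463:
Numerator: 1 = 1 + j0
Denominator: (j463) + 660 = 660 + j463
|N| = √(1² + 0²) ≈ 1, ∠N ≈ 0.00°
|D| = √(660² + 463²) ≈ 806.21, ∠D ≈ 35.05°
|H| = 1 / 806.21 ≈ 0.0012404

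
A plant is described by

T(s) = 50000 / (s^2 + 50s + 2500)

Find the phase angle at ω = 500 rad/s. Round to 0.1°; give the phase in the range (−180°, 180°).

At s = jω = j500:
quadratic: (j500)² + 50·j500 + 2500 = -247500 + j25000 → |·| ≈ 2.4876e+05, ∠ ≈ 174.23°
∠T = 0.00° − 174.23° = -174.23°

-174.2°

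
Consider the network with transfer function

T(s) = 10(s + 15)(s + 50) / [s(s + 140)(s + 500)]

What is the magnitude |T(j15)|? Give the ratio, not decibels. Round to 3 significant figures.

At s = jω = j15:
zero (s+15): 15 + j15 → |·| = √(15²+15²) = √450 ≈ 21.213, ∠ = arctan(15/15) ≈ 45.00°
zero (s+50): 50 + j15 → |·| = √(50²+15²) = √2725 ≈ 52.202, ∠ = arctan(15/50) ≈ 16.70°
pole (s+140): 140 + j15 → |·| = √(140²+15²) = √19825 ≈ 140.8, ∠ = arctan(15/140) ≈ 6.12°
pole (s+500): 500 + j15 → |·| = √(500²+15²) = √250225 ≈ 500.22, ∠ = arctan(15/500) ≈ 1.72°
pole at origin: |s| = 15, ∠ = 90.00° (in denominator)
|T| = 10 · 1107.4 / 1.0565e+06 ≈ 0.010482

0.0105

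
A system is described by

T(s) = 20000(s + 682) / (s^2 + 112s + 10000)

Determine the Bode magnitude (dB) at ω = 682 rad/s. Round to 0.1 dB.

32.4 dB

At s = jω = j682:
zero (s+682): 682 + j682 → |·| = √(682²+682²) = √930248 ≈ 964.49, ∠ = arctan(682/682) ≈ 45.00°
quadratic: (j682)² + 112·j682 + 10000 = -455124 + j76384 → |·| ≈ 4.6149e+05, ∠ ≈ 170.47°
|T| = 20000 · 964.49 / 4.6149e+05 ≈ 41.799
Gain = 20 log₁₀(41.799) ≈ 32.42 dB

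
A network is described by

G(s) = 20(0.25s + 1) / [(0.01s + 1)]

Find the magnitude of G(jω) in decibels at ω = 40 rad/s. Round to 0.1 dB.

At ω = 40 rad/s:
zero (1 + j40·0.25) = 1 + j10 → |·| ≈ 10.05, ∠ ≈ 84.29°
pole (1 + j40·0.01) = 1 + j0.4 → |·| ≈ 1.077, ∠ ≈ 21.80°
|G| = 20 · 10.05 / (1.077) ≈ 186.63
Gain = 20 log₁₀(186.63) ≈ 45.42 dB

45.4 dB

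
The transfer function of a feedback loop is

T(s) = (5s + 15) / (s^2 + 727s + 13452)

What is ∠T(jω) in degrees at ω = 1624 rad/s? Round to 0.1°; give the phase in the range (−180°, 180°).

Substitute s = j1624:
Numerator: 5(j1624) + 15 = 15 + j8120
Denominator: (j1624)^2 + 727(j1624) + 13452 = -2623924 + j1180648
|N| = √(15² + 8120²) ≈ 8120, ∠N ≈ 89.89°
|D| = √(2623924² + 1180648²) ≈ 2.8773e+06, ∠D ≈ 155.77°
∠T = 89.89° − 155.77° = -65.88°

-65.9°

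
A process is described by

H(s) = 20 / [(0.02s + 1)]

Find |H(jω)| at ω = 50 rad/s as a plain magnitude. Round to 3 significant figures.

14.1

At ω = 50 rad/s:
pole (1 + j50·0.02) = 1 + j1 → |·| ≈ 1.4142, ∠ ≈ 45.00°
|H| = 20 · 1 / (1.4142) ≈ 14.142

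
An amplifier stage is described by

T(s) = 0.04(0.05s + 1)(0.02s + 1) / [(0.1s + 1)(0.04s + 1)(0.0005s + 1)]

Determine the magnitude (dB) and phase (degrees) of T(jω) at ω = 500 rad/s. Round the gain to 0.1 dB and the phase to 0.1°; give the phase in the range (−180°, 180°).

At ω = 500 rad/s:
zero (1 + j500·0.05) = 1 + j25 → |·| ≈ 25.02, ∠ ≈ 87.71°
zero (1 + j500·0.02) = 1 + j10 → |·| ≈ 10.05, ∠ ≈ 84.29°
pole (1 + j500·0.1) = 1 + j50 → |·| ≈ 50.01, ∠ ≈ 88.85°
pole (1 + j500·0.04) = 1 + j20 → |·| ≈ 20.025, ∠ ≈ 87.14°
pole (1 + j500·0.0005) = 1 + j0.25 → |·| ≈ 1.0308, ∠ ≈ 14.04°
|T| = 0.04 · 25.02 · 10.05 / (50.01 · 20.025 · 1.0308) ≈ 0.0097434
Gain = 20 log₁₀(0.0097434) ≈ -40.23 dB
∠T = (87.71° + 84.29°) − (88.85° + 87.14° + 14.04°) = -18.03°

-40.2 dB, -18.0°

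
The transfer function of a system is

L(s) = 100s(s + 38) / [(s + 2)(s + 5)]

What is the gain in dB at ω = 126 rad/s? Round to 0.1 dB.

At s = jω = j126:
zero (s+38): 38 + j126 → |·| = √(38²+126²) = √17320 ≈ 131.61, ∠ = arctan(126/38) ≈ 73.22°
zero at origin: s = j126 → |·| = 126, ∠ = 90.00°
pole (s+2): 2 + j126 → |·| = √(2²+126²) = √15880 ≈ 126.02, ∠ = arctan(126/2) ≈ 89.09°
pole (s+5): 5 + j126 → |·| = √(5²+126²) = √15901 ≈ 126.1, ∠ = arctan(126/5) ≈ 87.73°
|L| = 100 · 16583 / 15891 ≈ 104.35
Gain = 20 log₁₀(104.35) ≈ 40.37 dB

40.4 dB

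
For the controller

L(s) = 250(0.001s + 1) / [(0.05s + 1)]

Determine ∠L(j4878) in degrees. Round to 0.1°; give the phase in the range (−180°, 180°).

At ω = 4878 rad/s:
zero (1 + j4878·0.001) = 1 + j4.878 → |·| ≈ 4.9794, ∠ ≈ 78.41°
pole (1 + j4878·0.05) = 1 + j243.9 → |·| ≈ 243.9, ∠ ≈ 89.77°
∠L = (78.41°) − (89.77°) = -11.36°

-11.4°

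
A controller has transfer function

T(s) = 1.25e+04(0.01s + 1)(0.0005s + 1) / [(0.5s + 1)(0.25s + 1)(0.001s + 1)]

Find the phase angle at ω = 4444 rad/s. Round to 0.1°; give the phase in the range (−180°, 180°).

-102.8°

At ω = 4444 rad/s:
zero (1 + j4444·0.01) = 1 + j44.44 → |·| ≈ 44.451, ∠ ≈ 88.71°
zero (1 + j4444·0.0005) = 1 + j2.222 → |·| ≈ 2.4367, ∠ ≈ 65.77°
pole (1 + j4444·0.5) = 1 + j2222 → |·| ≈ 2222, ∠ ≈ 89.97°
pole (1 + j4444·0.25) = 1 + j1111 → |·| ≈ 1111, ∠ ≈ 89.95°
pole (1 + j4444·0.001) = 1 + j4.444 → |·| ≈ 4.5551, ∠ ≈ 77.32°
∠T = (88.71° + 65.77°) − (89.97° + 89.95° + 77.32°) = -102.76°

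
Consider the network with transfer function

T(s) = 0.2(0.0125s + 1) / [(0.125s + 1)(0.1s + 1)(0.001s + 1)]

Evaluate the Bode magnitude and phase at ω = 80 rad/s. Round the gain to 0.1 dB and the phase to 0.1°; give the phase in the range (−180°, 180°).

At ω = 80 rad/s:
zero (1 + j80·0.0125) = 1 + j1 → |·| ≈ 1.4142, ∠ ≈ 45.00°
pole (1 + j80·0.125) = 1 + j10 → |·| ≈ 10.05, ∠ ≈ 84.29°
pole (1 + j80·0.1) = 1 + j8 → |·| ≈ 8.0623, ∠ ≈ 82.87°
pole (1 + j80·0.001) = 1 + j0.08 → |·| ≈ 1.0032, ∠ ≈ 4.57°
|T| = 0.2 · 1.4142 / (10.05 · 8.0623 · 1.0032) ≈ 0.0034796
Gain = 20 log₁₀(0.0034796) ≈ -49.17 dB
∠T = (45.00°) − (84.29° + 82.87° + 4.57°) = -126.73°

-49.2 dB, -126.7°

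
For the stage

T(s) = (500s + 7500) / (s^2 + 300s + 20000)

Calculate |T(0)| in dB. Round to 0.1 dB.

T(0) = 7500 / 20000 = 0.375
20 log₁₀(0.375) ≈ -8.52 dB

-8.5 dB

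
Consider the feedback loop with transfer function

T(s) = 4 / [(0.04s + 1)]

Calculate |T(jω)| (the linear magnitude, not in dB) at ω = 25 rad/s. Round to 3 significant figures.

2.83

At ω = 25 rad/s:
pole (1 + j25·0.04) = 1 + j1 → |·| ≈ 1.4142, ∠ ≈ 45.00°
|T| = 4 · 1 / (1.4142) ≈ 2.8285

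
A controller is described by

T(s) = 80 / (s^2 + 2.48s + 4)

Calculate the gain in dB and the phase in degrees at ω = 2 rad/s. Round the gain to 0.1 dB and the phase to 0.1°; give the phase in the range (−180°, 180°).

24.2 dB, -90.0°

At s = jω = j2:
quadratic: (j2)² + 2.48·j2 + 4 = 0 + j4.96 → |·| ≈ 4.96, ∠ ≈ 90.00°
|T| = 80 / 4.96 ≈ 16.129
Gain = 20 log₁₀(16.129) ≈ 24.15 dB
∠T = 0.00° − 90.00° = -90.00°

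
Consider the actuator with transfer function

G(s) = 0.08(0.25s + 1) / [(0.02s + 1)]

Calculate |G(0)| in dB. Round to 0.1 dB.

-21.9 dB

G(0) = 0.08 · 1 / 1 = 0.08
20 log₁₀(0.08) ≈ -21.94 dB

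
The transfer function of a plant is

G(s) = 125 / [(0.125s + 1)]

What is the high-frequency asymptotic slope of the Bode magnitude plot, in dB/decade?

Each pole contributes −20 dB/decade at high frequency; each zero contributes +20 dB/decade.
Net: 0 zero(s) − 1 pole(s) → -20 dB/decade.

-20 dB/decade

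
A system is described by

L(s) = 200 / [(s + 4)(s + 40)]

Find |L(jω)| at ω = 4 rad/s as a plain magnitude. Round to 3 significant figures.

0.879

At s = jω = j4:
pole (s+4): 4 + j4 → |·| = √(4²+4²) = √32 ≈ 5.6569, ∠ = arctan(4/4) ≈ 45.00°
pole (s+40): 40 + j4 → |·| = √(40²+4²) = √1616 ≈ 40.2, ∠ = arctan(4/40) ≈ 5.71°
|L| = 200 / 227.41 ≈ 0.87947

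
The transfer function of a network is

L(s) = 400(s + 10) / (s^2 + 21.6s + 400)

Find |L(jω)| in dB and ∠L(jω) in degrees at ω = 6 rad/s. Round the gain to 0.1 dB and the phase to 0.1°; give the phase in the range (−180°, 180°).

21.6 dB, 11.4°

At s = jω = j6:
zero (s+10): 10 + j6 → |·| = √(10²+6²) = √136 ≈ 11.662, ∠ = arctan(6/10) ≈ 30.96°
quadratic: (j6)² + 21.6·j6 + 400 = 364 + j129.6 → |·| ≈ 386.38, ∠ ≈ 19.60°
|L| = 400 · 11.662 / 386.38 ≈ 12.073
Gain = 20 log₁₀(12.073) ≈ 21.64 dB
∠L = 30.96° − 19.60° = 11.36°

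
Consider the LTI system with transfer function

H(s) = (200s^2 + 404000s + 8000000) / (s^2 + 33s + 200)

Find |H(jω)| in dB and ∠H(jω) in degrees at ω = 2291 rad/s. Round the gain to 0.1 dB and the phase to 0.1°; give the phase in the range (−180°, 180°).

48.5 dB, -40.8°

Substitute s = j2291:
Numerator: 200(j2291)^2 + 404000(j2291) + 8000000 = -1041736200 + j925564000
Denominator: (j2291)^2 + 33(j2291) + 200 = -5248481 + j75603
|N| = √(1041736200² + 925564000²) ≈ 1.3935e+09, ∠N ≈ 138.38°
|D| = √(5248481² + 75603²) ≈ 5.249e+06, ∠D ≈ 179.17°
|H| = 1.3935e+09 / 5.249e+06 ≈ 265.48
Gain = 20 log₁₀(265.48) ≈ 48.48 dB
∠H = 138.38° − 179.17° = -40.79°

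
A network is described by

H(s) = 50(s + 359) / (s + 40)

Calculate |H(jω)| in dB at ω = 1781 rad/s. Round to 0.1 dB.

At s = jω = j1781:
zero (s+359): 359 + j1781 → |·| = √(359²+1781²) = √3300842 ≈ 1816.8, ∠ = arctan(1781/359) ≈ 78.60°
pole (s+40): 40 + j1781 → |·| = √(40²+1781²) = √3173561 ≈ 1781.4, ∠ = arctan(1781/40) ≈ 88.71°
|H| = 50 · 1816.8 / 1781.4 ≈ 50.994
Gain = 20 log₁₀(50.994) ≈ 34.15 dB

34.2 dB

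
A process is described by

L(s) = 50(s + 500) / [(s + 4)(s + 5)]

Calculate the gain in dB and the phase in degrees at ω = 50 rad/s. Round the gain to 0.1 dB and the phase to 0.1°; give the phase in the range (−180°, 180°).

20.0 dB, -164.0°

At s = jω = j50:
zero (s+500): 500 + j50 → |·| = √(500²+50²) = √252500 ≈ 502.49, ∠ = arctan(50/500) ≈ 5.71°
pole (s+4): 4 + j50 → |·| = √(4²+50²) = √2516 ≈ 50.16, ∠ = arctan(50/4) ≈ 85.43°
pole (s+5): 5 + j50 → |·| = √(5²+50²) = √2525 ≈ 50.249, ∠ = arctan(50/5) ≈ 84.29°
|L| = 50 · 502.49 / 2520.5 ≈ 9.9681
Gain = 20 log₁₀(9.9681) ≈ 19.97 dB
∠L = 5.71° − 169.72° = -164.01°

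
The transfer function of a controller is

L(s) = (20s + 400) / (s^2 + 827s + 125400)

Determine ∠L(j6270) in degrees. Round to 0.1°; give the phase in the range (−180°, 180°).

-82.6°

Substitute s = j6270:
Numerator: 20(j6270) + 400 = 400 + j125400
Denominator: (j6270)^2 + 827(j6270) + 125400 = -39187500 + j5185290
|N| = √(400² + 125400²) ≈ 1.254e+05, ∠N ≈ 89.82°
|D| = √(39187500² + 5185290²) ≈ 3.9529e+07, ∠D ≈ 172.46°
∠L = 89.82° − 172.46° = -82.64°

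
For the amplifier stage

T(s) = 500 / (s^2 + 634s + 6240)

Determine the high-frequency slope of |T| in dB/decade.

-40 dB/decade

Each pole contributes −20 dB/decade at high frequency; each zero contributes +20 dB/decade.
Net: 0 zero(s) − 2 pole(s) → -40 dB/decade.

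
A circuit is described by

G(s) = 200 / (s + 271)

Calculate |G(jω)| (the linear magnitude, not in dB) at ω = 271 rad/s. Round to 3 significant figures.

Substitute s = j271:
Numerator: 200 = 200 + j0
Denominator: (j271) + 271 = 271 + j271
|N| = √(200² + 0²) ≈ 200, ∠N ≈ 0.00°
|D| = √(271² + 271²) ≈ 383.25, ∠D ≈ 45.00°
|G| = 200 / 383.25 ≈ 0.52185

0.522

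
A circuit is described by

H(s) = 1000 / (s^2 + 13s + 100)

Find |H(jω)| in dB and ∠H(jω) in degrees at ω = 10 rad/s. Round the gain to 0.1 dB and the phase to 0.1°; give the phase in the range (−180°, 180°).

17.7 dB, -90.0°

At s = jω = j10:
quadratic: (j10)² + 13·j10 + 100 = 0 + j130 → |·| ≈ 130, ∠ ≈ 90.00°
|H| = 1000 / 130 ≈ 7.6923
Gain = 20 log₁₀(7.6923) ≈ 17.72 dB
∠H = 0.00° − 90.00° = -90.00°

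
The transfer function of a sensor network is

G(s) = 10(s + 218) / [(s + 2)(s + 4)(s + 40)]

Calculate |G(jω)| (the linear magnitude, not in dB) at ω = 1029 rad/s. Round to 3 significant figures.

At s = jω = j1029:
zero (s+218): 218 + j1029 → |·| = √(218²+1029²) = √1106365 ≈ 1051.8, ∠ = arctan(1029/218) ≈ 78.04°
pole (s+2): 2 + j1029 → |·| = √(2²+1029²) = √1058845 ≈ 1029, ∠ = arctan(1029/2) ≈ 89.89°
pole (s+4): 4 + j1029 → |·| = √(4²+1029²) = √1058857 ≈ 1029, ∠ = arctan(1029/4) ≈ 89.78°
pole (s+40): 40 + j1029 → |·| = √(40²+1029²) = √1060441 ≈ 1029.8, ∠ = arctan(1029/40) ≈ 87.77°
|G| = 10 · 1051.8 / 1.0904e+09 ≈ 9.646e-06

9.65e-06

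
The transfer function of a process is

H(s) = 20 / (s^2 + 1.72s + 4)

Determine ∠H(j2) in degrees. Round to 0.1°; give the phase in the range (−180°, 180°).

-90.0°

At s = jω = j2:
quadratic: (j2)² + 1.72·j2 + 4 = 0 + j3.44 → |·| ≈ 3.44, ∠ ≈ 90.00°
∠H = 0.00° − 90.00° = -90.00°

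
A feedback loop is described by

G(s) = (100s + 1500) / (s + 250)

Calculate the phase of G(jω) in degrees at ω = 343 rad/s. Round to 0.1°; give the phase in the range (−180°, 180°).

33.6°

Substitute s = j343:
Numerator: 100(j343) + 1500 = 1500 + j34300
Denominator: (j343) + 250 = 250 + j343
|N| = √(1500² + 34300²) ≈ 34333, ∠N ≈ 87.50°
|D| = √(250² + 343²) ≈ 424.44, ∠D ≈ 53.91°
∠G = 87.50° − 53.91° = 33.59°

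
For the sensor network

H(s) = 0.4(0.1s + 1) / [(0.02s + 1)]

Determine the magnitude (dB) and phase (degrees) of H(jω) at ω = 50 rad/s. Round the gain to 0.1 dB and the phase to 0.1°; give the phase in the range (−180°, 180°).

At ω = 50 rad/s:
zero (1 + j50·0.1) = 1 + j5 → |·| ≈ 5.099, ∠ ≈ 78.69°
pole (1 + j50·0.02) = 1 + j1 → |·| ≈ 1.4142, ∠ ≈ 45.00°
|H| = 0.4 · 5.099 / (1.4142) ≈ 1.4422
Gain = 20 log₁₀(1.4422) ≈ 3.18 dB
∠H = (78.69°) − (45.00°) = 33.69°

3.2 dB, 33.7°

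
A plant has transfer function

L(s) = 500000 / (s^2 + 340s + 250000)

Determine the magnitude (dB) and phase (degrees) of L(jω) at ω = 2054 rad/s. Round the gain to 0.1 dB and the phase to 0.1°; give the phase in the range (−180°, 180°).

-18.1 dB, -170.0°

At s = jω = j2054:
quadratic: (j2054)² + 340·j2054 + 250000 = -3968916 + j698360 → |·| ≈ 4.0299e+06, ∠ ≈ 170.02°
|L| = 500000 / 4.0299e+06 ≈ 0.12407
Gain = 20 log₁₀(0.12407) ≈ -18.13 dB
∠L = 0.00° − 170.02° = -170.02°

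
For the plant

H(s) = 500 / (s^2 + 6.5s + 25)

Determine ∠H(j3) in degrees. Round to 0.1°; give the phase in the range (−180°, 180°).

-50.6°

At s = jω = j3:
quadratic: (j3)² + 6.5·j3 + 25 = 16 + j19.5 → |·| ≈ 25.224, ∠ ≈ 50.63°
∠H = 0.00° − 50.63° = -50.63°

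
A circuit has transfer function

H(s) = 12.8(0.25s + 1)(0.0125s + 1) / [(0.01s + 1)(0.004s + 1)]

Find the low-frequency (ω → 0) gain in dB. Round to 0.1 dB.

22.1 dB

H(0) = 12.8 · 1 / 1 = 12.8
20 log₁₀(12.8) ≈ 22.14 dB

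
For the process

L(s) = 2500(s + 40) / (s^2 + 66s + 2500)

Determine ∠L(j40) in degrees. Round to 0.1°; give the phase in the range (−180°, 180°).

At s = jω = j40:
zero (s+40): 40 + j40 → |·| = √(40²+40²) = √3200 ≈ 56.569, ∠ = arctan(40/40) ≈ 45.00°
quadratic: (j40)² + 66·j40 + 2500 = 900 + j2640 → |·| ≈ 2789.2, ∠ ≈ 71.18°
∠L = 45.00° − 71.18° = -26.18°

-26.2°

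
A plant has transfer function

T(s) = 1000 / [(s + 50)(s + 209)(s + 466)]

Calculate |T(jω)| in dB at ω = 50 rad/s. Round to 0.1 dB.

At s = jω = j50:
pole (s+50): 50 + j50 → |·| = √(50²+50²) = √5000 ≈ 70.711, ∠ = arctan(50/50) ≈ 45.00°
pole (s+209): 209 + j50 → |·| = √(209²+50²) = √46181 ≈ 214.9, ∠ = arctan(50/209) ≈ 13.45°
pole (s+466): 466 + j50 → |·| = √(466²+50²) = √219656 ≈ 468.67, ∠ = arctan(50/466) ≈ 6.12°
|T| = 1000 / 7.1218e+06 ≈ 0.00014041
Gain = 20 log₁₀(0.00014041) ≈ -77.05 dB

-77.1 dB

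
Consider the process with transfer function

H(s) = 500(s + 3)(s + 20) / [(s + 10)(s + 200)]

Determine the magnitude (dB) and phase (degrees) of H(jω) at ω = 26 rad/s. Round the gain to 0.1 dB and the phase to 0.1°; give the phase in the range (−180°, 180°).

37.7 dB, 59.5°

At s = jω = j26:
zero (s+3): 3 + j26 → |·| = √(3²+26²) = √685 ≈ 26.173, ∠ = arctan(26/3) ≈ 83.42°
zero (s+20): 20 + j26 → |·| = √(20²+26²) = √1076 ≈ 32.802, ∠ = arctan(26/20) ≈ 52.43°
pole (s+10): 10 + j26 → |·| = √(10²+26²) = √776 ≈ 27.857, ∠ = arctan(26/10) ≈ 68.96°
pole (s+200): 200 + j26 → |·| = √(200²+26²) = √40676 ≈ 201.68, ∠ = arctan(26/200) ≈ 7.41°
|H| = 500 · 858.53 / 5618.2 ≈ 76.406
Gain = 20 log₁₀(76.406) ≈ 37.66 dB
∠H = 135.85° − 76.37° = 59.48°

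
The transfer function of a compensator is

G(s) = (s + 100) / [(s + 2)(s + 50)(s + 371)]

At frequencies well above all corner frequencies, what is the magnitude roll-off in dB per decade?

Each pole contributes −20 dB/decade at high frequency; each zero contributes +20 dB/decade.
Net: 1 zero(s) − 3 pole(s) → -40 dB/decade.

-40 dB/decade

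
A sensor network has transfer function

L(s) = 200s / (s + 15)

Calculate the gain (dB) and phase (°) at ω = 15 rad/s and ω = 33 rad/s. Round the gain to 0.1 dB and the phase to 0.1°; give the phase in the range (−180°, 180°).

At s = jω = j15:
zero at origin: s = j15 → |·| = 15, ∠ = 90.00°
pole (s+15): 15 + j15 → |·| = √(15²+15²) = √450 ≈ 21.213, ∠ = arctan(15/15) ≈ 45.00°
|L| = 200 · 15 / 21.213 ≈ 141.42
Gain = 20 log₁₀(141.42) ≈ 43.01 dB
∠L = 90.00° − 45.00° = 45.00°

At s = jω = j33:
zero at origin: s = j33 → |·| = 33, ∠ = 90.00°
pole (s+15): 15 + j33 → |·| = √(15²+33²) = √1314 ≈ 36.249, ∠ = arctan(33/15) ≈ 65.56°
|L| = 200 · 33 / 36.249 ≈ 182.07
Gain = 20 log₁₀(182.07) ≈ 45.20 dB
∠L = 90.00° − 65.56° = 24.44°

ω = 15: 43.0 dB, 45.0°; ω = 33: 45.2 dB, 24.4°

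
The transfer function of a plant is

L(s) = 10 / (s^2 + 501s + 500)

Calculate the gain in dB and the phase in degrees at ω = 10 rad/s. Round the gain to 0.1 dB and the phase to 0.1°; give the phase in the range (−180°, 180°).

Substitute s = j10:
Numerator: 10 = 10 + j0
Denominator: (j10)^2 + 501(j10) + 500 = 400 + j5010
|N| = √(10² + 0²) ≈ 10, ∠N ≈ 0.00°
|D| = √(400² + 5010²) ≈ 5025.9, ∠D ≈ 85.44°
|L| = 10 / 5025.9 ≈ 0.0019897
Gain = 20 log₁₀(0.0019897) ≈ -54.02 dB
∠L = 0.00° − 85.44° = -85.44°

-54.0 dB, -85.4°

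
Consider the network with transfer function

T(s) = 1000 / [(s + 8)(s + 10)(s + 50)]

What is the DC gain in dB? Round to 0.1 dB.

-12.0 dB

T(0) = 1000 / (8·10·50) = 0.25
20 log₁₀(0.25) ≈ -12.04 dB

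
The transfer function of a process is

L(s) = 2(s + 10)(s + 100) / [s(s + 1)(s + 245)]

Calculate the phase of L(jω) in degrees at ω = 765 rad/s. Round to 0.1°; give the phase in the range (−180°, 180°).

At s = jω = j765:
zero (s+10): 10 + j765 → |·| = √(10²+765²) = √585325 ≈ 765.07, ∠ = arctan(765/10) ≈ 89.25°
zero (s+100): 100 + j765 → |·| = √(100²+765²) = √595225 ≈ 771.51, ∠ = arctan(765/100) ≈ 82.55°
pole (s+1): 1 + j765 → |·| = √(1²+765²) = √585226 ≈ 765, ∠ = arctan(765/1) ≈ 89.93°
pole (s+245): 245 + j765 → |·| = √(245²+765²) = √645250 ≈ 803.27, ∠ = arctan(765/245) ≈ 72.24°
pole at origin: |s| = 765, ∠ = 90.00° (in denominator)
∠L = 171.80° − 252.17° = -80.37°

-80.4°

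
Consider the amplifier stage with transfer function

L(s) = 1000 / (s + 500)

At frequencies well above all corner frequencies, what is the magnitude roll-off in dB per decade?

Each pole contributes −20 dB/decade at high frequency; each zero contributes +20 dB/decade.
Net: 0 zero(s) − 1 pole(s) → -20 dB/decade.

-20 dB/decade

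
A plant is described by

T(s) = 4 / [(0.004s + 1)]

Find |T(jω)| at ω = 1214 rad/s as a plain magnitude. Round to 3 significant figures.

At ω = 1214 rad/s:
pole (1 + j1214·0.004) = 1 + j4.856 → |·| ≈ 4.9579, ∠ ≈ 78.36°
|T| = 4 · 1 / (4.9579) ≈ 0.80679

0.807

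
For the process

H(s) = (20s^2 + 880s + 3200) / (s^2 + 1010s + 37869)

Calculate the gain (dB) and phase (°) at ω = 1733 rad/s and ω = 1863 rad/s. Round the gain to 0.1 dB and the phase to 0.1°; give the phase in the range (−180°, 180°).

Substitute s = j1733:
Numerator: 20(j1733)^2 + 880(j1733) + 3200 = -60062580 + j1525040
Denominator: (j1733)^2 + 1010(j1733) + 37869 = -2965420 + j1750330
|N| = √(60062580² + 1525040²) ≈ 6.0082e+07, ∠N ≈ 178.55°
|D| = √(2965420² + 1750330²) ≈ 3.4435e+06, ∠D ≈ 149.45°
|H| = 6.0082e+07 / 3.4435e+06 ≈ 17.448
Gain = 20 log₁₀(17.448) ≈ 24.83 dB
∠H = 178.55° − 149.45° = 29.10°

Substitute s = j1863:
Numerator: 20(j1863)^2 + 880(j1863) + 3200 = -69412180 + j1639440
Denominator: (j1863)^2 + 1010(j1863) + 37869 = -3432900 + j1881630
|N| = √(69412180² + 1639440²) ≈ 6.9432e+07, ∠N ≈ 178.65°
|D| = √(3432900² + 1881630²) ≈ 3.9148e+06, ∠D ≈ 151.27°
|H| = 6.9432e+07 / 3.9148e+06 ≈ 17.736
Gain = 20 log₁₀(17.736) ≈ 24.98 dB
∠H = 178.65° − 151.27° = 27.38°

ω = 1733: 24.8 dB, 29.1°; ω = 1863: 25.0 dB, 27.4°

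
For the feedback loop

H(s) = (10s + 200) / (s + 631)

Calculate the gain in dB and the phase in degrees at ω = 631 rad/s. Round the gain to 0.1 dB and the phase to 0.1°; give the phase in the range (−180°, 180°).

Substitute s = j631:
Numerator: 10(j631) + 200 = 200 + j6310
Denominator: (j631) + 631 = 631 + j631
|N| = √(200² + 6310²) ≈ 6313.2, ∠N ≈ 88.18°
|D| = √(631² + 631²) ≈ 892.37, ∠D ≈ 45.00°
|H| = 6313.2 / 892.37 ≈ 7.0746
Gain = 20 log₁₀(7.0746) ≈ 16.99 dB
∠H = 88.18° − 45.00° = 43.18°

17.0 dB, 43.2°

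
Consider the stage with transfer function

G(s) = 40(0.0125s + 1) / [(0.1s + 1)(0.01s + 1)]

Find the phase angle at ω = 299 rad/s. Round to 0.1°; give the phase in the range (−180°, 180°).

At ω = 299 rad/s:
zero (1 + j299·0.0125) = 1 + j3.7375 → |·| ≈ 3.869, ∠ ≈ 75.02°
pole (1 + j299·0.1) = 1 + j29.9 → |·| ≈ 29.917, ∠ ≈ 88.08°
pole (1 + j299·0.01) = 1 + j2.99 → |·| ≈ 3.1528, ∠ ≈ 71.51°
∠G = (75.02°) − (88.08° + 71.51°) = -84.57°

-84.6°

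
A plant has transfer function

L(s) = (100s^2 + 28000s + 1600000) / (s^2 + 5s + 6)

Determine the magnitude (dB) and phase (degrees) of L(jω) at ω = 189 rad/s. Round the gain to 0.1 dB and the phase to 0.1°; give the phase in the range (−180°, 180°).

Substitute s = j189:
Numerator: 100(j189)^2 + 28000(j189) + 1600000 = -1972100 + j5292000
Denominator: (j189)^2 + 5(j189) + 6 = -35715 + j945
|N| = √(1972100² + 5292000²) ≈ 5.6475e+06, ∠N ≈ 110.44°
|D| = √(35715² + 945²) ≈ 35727, ∠D ≈ 178.48°
|L| = 5.6475e+06 / 35727 ≈ 158.07
Gain = 20 log₁₀(158.07) ≈ 43.98 dB
∠L = 110.44° − 178.48° = -68.04°

44.0 dB, -68.0°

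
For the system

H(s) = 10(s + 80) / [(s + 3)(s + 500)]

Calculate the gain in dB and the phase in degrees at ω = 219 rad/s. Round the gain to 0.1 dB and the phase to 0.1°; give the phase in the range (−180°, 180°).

-34.2 dB, -42.9°

At s = jω = j219:
zero (s+80): 80 + j219 → |·| = √(80²+219²) = √54361 ≈ 233.15, ∠ = arctan(219/80) ≈ 69.93°
pole (s+3): 3 + j219 → |·| = √(3²+219²) = √47970 ≈ 219.02, ∠ = arctan(219/3) ≈ 89.22°
pole (s+500): 500 + j219 → |·| = √(500²+219²) = √297961 ≈ 545.86, ∠ = arctan(219/500) ≈ 23.65°
|H| = 10 · 233.15 / 1.1955e+05 ≈ 0.019502
Gain = 20 log₁₀(0.019502) ≈ -34.20 dB
∠H = 69.93° − 112.87° = -42.94°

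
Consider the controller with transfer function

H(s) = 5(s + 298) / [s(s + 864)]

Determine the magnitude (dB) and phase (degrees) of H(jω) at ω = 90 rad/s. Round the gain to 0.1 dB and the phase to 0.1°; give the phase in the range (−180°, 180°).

At s = jω = j90:
zero (s+298): 298 + j90 → |·| = √(298²+90²) = √96904 ≈ 311.29, ∠ = arctan(90/298) ≈ 16.81°
pole (s+864): 864 + j90 → |·| = √(864²+90²) = √754596 ≈ 868.67, ∠ = arctan(90/864) ≈ 5.95°
pole at origin: |s| = 90, ∠ = 90.00° (in denominator)
|H| = 5 · 311.29 / 78180 ≈ 0.019909
Gain = 20 log₁₀(0.019909) ≈ -34.02 dB
∠H = 16.81° − 95.95° = -79.14°

-34.0 dB, -79.1°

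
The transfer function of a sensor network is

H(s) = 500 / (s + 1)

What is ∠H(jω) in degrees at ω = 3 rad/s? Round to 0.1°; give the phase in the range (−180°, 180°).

Substitute s = j3:
Numerator: 500 = 500 + j0
Denominator: (j3) + 1 = 1 + j3
|N| = √(500² + 0²) ≈ 500, ∠N ≈ 0.00°
|D| = √(1² + 3²) ≈ 3.1623, ∠D ≈ 71.57°
∠H = 0.00° − 71.57° = -71.57°

-71.6°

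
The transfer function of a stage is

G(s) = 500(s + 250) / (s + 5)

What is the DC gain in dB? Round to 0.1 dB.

88.0 dB

G(0) = 500·250 / (5) = 25000
20 log₁₀(25000) ≈ 87.96 dB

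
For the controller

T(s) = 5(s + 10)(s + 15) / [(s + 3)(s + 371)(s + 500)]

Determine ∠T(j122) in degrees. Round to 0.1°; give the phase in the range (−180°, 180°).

47.8°

At s = jω = j122:
zero (s+10): 10 + j122 → |·| = √(10²+122²) = √14984 ≈ 122.41, ∠ = arctan(122/10) ≈ 85.31°
zero (s+15): 15 + j122 → |·| = √(15²+122²) = √15109 ≈ 122.92, ∠ = arctan(122/15) ≈ 82.99°
pole (s+3): 3 + j122 → |·| = √(3²+122²) = √14893 ≈ 122.04, ∠ = arctan(122/3) ≈ 88.59°
pole (s+371): 371 + j122 → |·| = √(371²+122²) = √152525 ≈ 390.54, ∠ = arctan(122/371) ≈ 18.20°
pole (s+500): 500 + j122 → |·| = √(500²+122²) = √264884 ≈ 514.67, ∠ = arctan(122/500) ≈ 13.71°
∠T = 168.30° − 120.50° = 47.80°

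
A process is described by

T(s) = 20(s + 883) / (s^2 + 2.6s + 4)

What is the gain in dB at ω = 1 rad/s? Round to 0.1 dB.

73.0 dB

At s = jω = j1:
zero (s+883): 883 + j1 → |·| = √(883²+1²) = √779690 ≈ 883, ∠ = arctan(1/883) ≈ 0.06°
quadratic: (j1)² + 2.6·j1 + 4 = 3 + j2.6 → |·| ≈ 3.9699, ∠ ≈ 40.91°
|T| = 20 · 883 / 3.9699 ≈ 4448.5
Gain = 20 log₁₀(4448.5) ≈ 72.96 dB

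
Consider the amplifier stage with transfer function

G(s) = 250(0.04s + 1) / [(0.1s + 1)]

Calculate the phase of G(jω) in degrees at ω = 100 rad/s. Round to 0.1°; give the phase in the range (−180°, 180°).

At ω = 100 rad/s:
zero (1 + j100·0.04) = 1 + j4 → |·| ≈ 4.1231, ∠ ≈ 75.96°
pole (1 + j100·0.1) = 1 + j10 → |·| ≈ 10.05, ∠ ≈ 84.29°
∠G = (75.96°) − (84.29°) = -8.33°

-8.3°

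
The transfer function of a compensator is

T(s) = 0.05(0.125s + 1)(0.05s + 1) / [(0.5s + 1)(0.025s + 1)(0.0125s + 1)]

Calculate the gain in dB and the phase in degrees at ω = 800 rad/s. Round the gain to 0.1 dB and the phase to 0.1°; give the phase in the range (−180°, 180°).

At ω = 800 rad/s:
zero (1 + j800·0.125) = 1 + j100 → |·| ≈ 100, ∠ ≈ 89.43°
zero (1 + j800·0.05) = 1 + j40 → |·| ≈ 40.012, ∠ ≈ 88.57°
pole (1 + j800·0.5) = 1 + j400 → |·| ≈ 400, ∠ ≈ 89.86°
pole (1 + j800·0.025) = 1 + j20 → |·| ≈ 20.025, ∠ ≈ 87.14°
pole (1 + j800·0.0125) = 1 + j10 → |·| ≈ 10.05, ∠ ≈ 84.29°
|T| = 0.05 · 100 · 40.012 / (400 · 20.025 · 10.05) ≈ 0.0024852
Gain = 20 log₁₀(0.0024852) ≈ -52.09 dB
∠T = (89.43° + 88.57°) − (89.86° + 87.14° + 84.29°) = -83.29°

-52.1 dB, -83.3°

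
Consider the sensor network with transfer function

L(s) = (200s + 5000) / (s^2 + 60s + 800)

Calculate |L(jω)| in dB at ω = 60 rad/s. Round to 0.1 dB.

Substitute s = j60:
Numerator: 200(j60) + 5000 = 5000 + j12000
Denominator: (j60)^2 + 60(j60) + 800 = -2800 + j3600
|N| = √(5000² + 12000²) ≈ 13000, ∠N ≈ 67.38°
|D| = √(2800² + 3600²) ≈ 4560.7, ∠D ≈ 127.87°
|L| = 13000 / 4560.7 ≈ 2.8504
Gain = 20 log₁₀(2.8504) ≈ 9.10 dB

9.1 dB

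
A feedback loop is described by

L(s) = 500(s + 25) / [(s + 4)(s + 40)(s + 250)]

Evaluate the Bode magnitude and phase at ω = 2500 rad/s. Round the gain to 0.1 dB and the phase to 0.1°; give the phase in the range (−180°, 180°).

At s = jω = j2500:
zero (s+25): 25 + j2500 → |·| = √(25²+2500²) = √6250625 ≈ 2500.1, ∠ = arctan(2500/25) ≈ 89.43°
pole (s+4): 4 + j2500 → |·| = √(4²+2500²) = √6250016 ≈ 2500, ∠ = arctan(2500/4) ≈ 89.91°
pole (s+40): 40 + j2500 → |·| = √(40²+2500²) = √6251600 ≈ 2500.3, ∠ = arctan(2500/40) ≈ 89.08°
pole (s+250): 250 + j2500 → |·| = √(250²+2500²) = √6312500 ≈ 2512.5, ∠ = arctan(2500/250) ≈ 84.29°
|L| = 500 · 2500.1 / 1.5705e+10 ≈ 7.9596e-05
Gain = 20 log₁₀(7.9596e-05) ≈ -81.98 dB
∠L = 89.43° − 263.28° = -173.85°

-82.0 dB, -173.9°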